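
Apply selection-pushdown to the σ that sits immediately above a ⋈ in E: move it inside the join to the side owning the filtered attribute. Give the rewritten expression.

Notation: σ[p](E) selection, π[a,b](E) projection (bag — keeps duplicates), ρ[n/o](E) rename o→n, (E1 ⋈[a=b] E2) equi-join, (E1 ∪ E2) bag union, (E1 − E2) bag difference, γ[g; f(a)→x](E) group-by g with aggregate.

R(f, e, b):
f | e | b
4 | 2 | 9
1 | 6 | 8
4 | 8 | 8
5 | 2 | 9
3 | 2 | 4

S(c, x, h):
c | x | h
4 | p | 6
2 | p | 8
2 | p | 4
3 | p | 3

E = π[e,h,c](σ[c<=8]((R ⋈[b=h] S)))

σ filters on c, owned by the right side.
E' = π[e,h,c]((R ⋈[b=h] σ[c<=8](S)))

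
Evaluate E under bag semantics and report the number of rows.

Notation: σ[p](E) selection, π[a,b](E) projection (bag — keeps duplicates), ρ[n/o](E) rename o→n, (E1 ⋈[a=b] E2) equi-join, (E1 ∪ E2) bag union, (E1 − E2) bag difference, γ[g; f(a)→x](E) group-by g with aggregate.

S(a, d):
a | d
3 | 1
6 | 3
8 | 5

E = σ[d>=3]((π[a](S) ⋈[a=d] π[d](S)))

Subexpression sizes:
  S → 3
  π[a](S) → 3
  S → 3
  π[d](S) → 3
  (π[a](S) ⋈[a=d] π[d](S)) → 1
  σ[d>=3]((π[a](S) ⋈[a=d] π[d](S))) → 1

|E| = 1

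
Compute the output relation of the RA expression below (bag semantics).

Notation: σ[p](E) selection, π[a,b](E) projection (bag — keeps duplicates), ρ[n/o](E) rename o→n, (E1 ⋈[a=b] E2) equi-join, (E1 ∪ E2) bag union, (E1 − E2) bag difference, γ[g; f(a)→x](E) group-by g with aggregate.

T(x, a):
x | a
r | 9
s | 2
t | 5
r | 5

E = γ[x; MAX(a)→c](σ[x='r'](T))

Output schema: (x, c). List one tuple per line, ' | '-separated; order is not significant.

Per-node cardinality:
  T → 4
  σ[x='r'](T) → 2
  γ[x; MAX(a)→c](σ[x='r'](T)) → 1

== RESULT ==
x | c
r | 9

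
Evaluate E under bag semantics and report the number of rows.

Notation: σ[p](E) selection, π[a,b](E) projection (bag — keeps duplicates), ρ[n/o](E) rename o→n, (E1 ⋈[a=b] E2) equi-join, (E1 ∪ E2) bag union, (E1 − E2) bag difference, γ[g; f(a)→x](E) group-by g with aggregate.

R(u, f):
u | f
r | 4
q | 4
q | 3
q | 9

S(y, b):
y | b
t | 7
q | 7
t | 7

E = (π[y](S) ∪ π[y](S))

Stepwise |·|:
  S → 3
  π[y](S) → 3
  S → 3
  π[y](S) → 3
  (π[y](S) ∪ π[y](S)) → 6

|E| = 6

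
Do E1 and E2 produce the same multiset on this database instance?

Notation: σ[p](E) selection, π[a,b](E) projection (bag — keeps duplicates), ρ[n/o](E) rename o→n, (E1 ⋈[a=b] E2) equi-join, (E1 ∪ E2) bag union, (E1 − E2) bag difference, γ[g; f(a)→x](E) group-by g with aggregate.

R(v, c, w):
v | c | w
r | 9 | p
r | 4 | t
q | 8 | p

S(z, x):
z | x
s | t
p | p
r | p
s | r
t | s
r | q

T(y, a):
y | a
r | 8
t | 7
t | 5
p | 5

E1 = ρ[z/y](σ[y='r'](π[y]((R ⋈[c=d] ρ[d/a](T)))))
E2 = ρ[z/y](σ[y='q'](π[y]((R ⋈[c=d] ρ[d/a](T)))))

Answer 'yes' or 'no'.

E1 subexpression sizes:
  R → 3
  T → 4
  ρ[d/a](T) → 4
  (R ⋈[c=d] ρ[d/a](T)) → 1
  π[y]((R ⋈[c=d] ρ[d/a](T))) → 1
  σ[y='r'](π[y]((R ⋈[c=d] ρ[d/a](T)))) → 1
  ρ[z/y](σ[y='r'](π[y]((R ⋈[c=d] ρ[d/a](T))))) → 1
E2 subexpression sizes:
  R → 3
  T → 4
  ρ[d/a](T) → 4
  (R ⋈[c=d] ρ[d/a](T)) → 1
  π[y]((R ⋈[c=d] ρ[d/a](T))) → 1
  σ[y='q'](π[y]((R ⋈[c=d] ρ[d/a](T)))) → 0
  ρ[z/y](σ[y='q'](π[y]((R ⋈[c=d] ρ[d/a](T))))) → 0

E1 result:
z
r
E2 result:
z
(0 rows)
Witness: ('r',) appears 1× in E1 but 0× in E2.

no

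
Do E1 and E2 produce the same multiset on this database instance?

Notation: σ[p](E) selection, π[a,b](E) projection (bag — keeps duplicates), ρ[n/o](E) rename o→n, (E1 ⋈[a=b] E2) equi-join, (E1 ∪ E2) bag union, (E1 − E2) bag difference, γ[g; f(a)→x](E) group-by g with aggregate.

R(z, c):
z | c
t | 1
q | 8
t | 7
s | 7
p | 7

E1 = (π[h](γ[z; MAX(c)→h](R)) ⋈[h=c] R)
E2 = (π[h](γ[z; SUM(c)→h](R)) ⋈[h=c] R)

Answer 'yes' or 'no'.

E1 per-node cardinality:
  R → 5
  γ[z; MAX(c)→h](R) → 4
  π[h](γ[z; MAX(c)→h](R)) → 4
  R → 5
  (π[h](γ[z; MAX(c)→h](R)) ⋈[h=c] R) → 10
E2 per-node cardinality:
  R → 5
  γ[z; SUM(c)→h](R) → 4
  π[h](γ[z; SUM(c)→h](R)) → 4
  R → 5
  (π[h](γ[z; SUM(c)→h](R)) ⋈[h=c] R) → 8

E1 result:
h | z | c
7 | p | 7
7 | p | 7
7 | p | 7
7 | s | 7
7 | s | 7
7 | s | 7
7 | t | 7
7 | t | 7
7 | t | 7
8 | q | 8
E2 result:
h | z | c
7 | p | 7
7 | p | 7
7 | s | 7
7 | s | 7
7 | t | 7
7 | t | 7
8 | q | 8
8 | q | 8
Witness: (7, 'p', 7) appears 3× in E1 but 2× in E2.

no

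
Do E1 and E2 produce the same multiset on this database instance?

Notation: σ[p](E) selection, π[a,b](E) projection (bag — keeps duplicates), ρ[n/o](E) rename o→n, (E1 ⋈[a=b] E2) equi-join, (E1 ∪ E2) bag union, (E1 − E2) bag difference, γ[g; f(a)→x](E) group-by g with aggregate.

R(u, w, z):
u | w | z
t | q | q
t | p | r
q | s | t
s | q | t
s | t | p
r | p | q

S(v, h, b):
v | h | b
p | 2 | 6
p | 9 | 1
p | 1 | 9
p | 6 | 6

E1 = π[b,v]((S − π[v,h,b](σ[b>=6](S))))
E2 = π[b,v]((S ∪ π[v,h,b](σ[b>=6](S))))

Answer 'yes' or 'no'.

E1 per-node cardinality:
  S → 4
  S → 4
  σ[b>=6](S) → 3
  π[v,h,b](σ[b>=6](S)) → 3
  (S − π[v,h,b](σ[b>=6](S))) → 1
  π[b,v]((S − π[v,h,b](σ[b>=6](S)))) → 1
E2 per-node cardinality:
  S → 4
  S → 4
  σ[b>=6](S) → 3
  π[v,h,b](σ[b>=6](S)) → 3
  (S ∪ π[v,h,b](σ[b>=6](S))) → 7
  π[b,v]((S ∪ π[v,h,b](σ[b>=6](S)))) → 7

E1 result:
b | v
1 | p
E2 result:
b | v
1 | p
6 | p
6 | p
6 | p
6 | p
9 | p
9 | p
Witness: (6, 'p') appears 0× in E1 but 4× in E2.

no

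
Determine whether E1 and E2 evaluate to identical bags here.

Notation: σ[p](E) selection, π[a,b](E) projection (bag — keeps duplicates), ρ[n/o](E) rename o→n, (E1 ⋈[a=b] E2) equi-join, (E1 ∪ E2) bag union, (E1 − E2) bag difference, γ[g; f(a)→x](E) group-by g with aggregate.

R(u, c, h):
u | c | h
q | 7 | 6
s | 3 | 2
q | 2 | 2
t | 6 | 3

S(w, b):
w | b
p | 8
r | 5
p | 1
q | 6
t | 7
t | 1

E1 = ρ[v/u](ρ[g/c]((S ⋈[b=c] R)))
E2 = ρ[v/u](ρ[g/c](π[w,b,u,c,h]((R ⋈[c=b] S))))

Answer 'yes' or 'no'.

E1 subexpression sizes:
  S → 6
  R → 4
  (S ⋈[b=c] R) → 2
  ρ[g/c]((S ⋈[b=c] R)) → 2
  ρ[v/u](ρ[g/c]((S ⋈[b=c] R))) → 2
E2 subexpression sizes:
  R → 4
  S → 6
  (R ⋈[c=b] S) → 2
  π[w,b,u,c,h]((R ⋈[c=b] S)) → 2
  ρ[g/c](π[w,b,u,c,h]((R ⋈[c=b] S))) → 2
  ρ[v/u](ρ[g/c](π[w,b,u,c,h]((R ⋈[c=b] S)))) → 2

E1 and E2 produce the same multiset:
w | b | v | g | h
q | 6 | t | 6 | 3
t | 7 | q | 7 | 6

yes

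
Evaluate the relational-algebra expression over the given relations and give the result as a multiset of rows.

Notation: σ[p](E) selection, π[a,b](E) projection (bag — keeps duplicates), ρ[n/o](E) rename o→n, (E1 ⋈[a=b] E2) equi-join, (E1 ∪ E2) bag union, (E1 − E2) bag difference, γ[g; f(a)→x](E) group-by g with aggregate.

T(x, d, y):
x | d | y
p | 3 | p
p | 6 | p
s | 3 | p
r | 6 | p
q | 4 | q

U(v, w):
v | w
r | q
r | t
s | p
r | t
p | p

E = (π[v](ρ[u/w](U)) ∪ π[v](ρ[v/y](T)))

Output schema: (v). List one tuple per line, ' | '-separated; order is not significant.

Subexpression sizes:
  U → 5
  ρ[u/w](U) → 5
  π[v](ρ[u/w](U)) → 5
  T → 5
  ρ[v/y](T) → 5
  π[v](ρ[v/y](T)) → 5
  (π[v](ρ[u/w](U)) ∪ π[v](ρ[v/y](T))) → 10

== RESULT ==
v
p
p
p
p
p
q
r
r
r
s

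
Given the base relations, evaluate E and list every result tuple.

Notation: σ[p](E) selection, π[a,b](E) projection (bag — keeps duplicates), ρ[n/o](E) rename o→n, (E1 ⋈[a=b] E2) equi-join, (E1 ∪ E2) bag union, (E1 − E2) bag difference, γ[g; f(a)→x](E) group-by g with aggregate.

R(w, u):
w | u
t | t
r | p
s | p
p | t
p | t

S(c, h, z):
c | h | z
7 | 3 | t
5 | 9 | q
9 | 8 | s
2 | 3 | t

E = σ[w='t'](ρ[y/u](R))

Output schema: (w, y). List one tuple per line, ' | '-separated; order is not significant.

Row counts bottom-up:
  R → 5
  ρ[y/u](R) → 5
  σ[w='t'](ρ[y/u](R)) → 1

== RESULT ==
w | y
t | t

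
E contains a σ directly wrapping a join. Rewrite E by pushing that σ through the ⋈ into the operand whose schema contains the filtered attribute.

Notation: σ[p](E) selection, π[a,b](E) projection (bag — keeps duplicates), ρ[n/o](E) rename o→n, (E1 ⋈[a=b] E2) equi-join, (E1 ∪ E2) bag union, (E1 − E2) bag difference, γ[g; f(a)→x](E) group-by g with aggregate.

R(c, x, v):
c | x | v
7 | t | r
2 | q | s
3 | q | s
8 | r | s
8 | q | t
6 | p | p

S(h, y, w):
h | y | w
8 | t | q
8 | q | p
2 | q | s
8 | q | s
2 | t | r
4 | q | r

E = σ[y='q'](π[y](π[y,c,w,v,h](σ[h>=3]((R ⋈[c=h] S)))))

σ filters on h, owned by the right side.
E' = σ[y='q'](π[y](π[y,c,w,v,h]((R ⋈[c=h] σ[h>=3](S)))))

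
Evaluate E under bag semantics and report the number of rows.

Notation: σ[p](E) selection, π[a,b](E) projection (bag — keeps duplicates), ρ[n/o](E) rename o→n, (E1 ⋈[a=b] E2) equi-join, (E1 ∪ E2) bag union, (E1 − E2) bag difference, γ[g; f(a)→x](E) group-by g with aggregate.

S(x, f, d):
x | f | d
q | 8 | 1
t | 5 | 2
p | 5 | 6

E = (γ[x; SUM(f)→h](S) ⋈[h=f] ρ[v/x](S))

Per-node cardinality:
  S → 3
  γ[x; SUM(f)→h](S) → 3
  S → 3
  ρ[v/x](S) → 3
  (γ[x; SUM(f)→h](S) ⋈[h=f] ρ[v/x](S)) → 5

|E| = 5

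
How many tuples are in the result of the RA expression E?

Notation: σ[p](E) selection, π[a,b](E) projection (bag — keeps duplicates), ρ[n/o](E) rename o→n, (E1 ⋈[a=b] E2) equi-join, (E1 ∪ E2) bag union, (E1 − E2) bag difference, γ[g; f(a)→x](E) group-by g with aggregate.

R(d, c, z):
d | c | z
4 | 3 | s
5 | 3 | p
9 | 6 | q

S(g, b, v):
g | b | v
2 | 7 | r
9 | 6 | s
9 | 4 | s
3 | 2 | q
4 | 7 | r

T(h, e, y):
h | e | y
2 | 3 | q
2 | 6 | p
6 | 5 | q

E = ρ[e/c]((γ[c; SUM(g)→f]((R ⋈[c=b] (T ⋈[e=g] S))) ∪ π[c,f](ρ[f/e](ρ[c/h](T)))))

Row counts bottom-up:
  R → 3
  T → 3
  S → 5
  (T ⋈[e=g] S) → 1
  (R ⋈[c=b] (T ⋈[e=g] S)) → 0
  γ[c; SUM(g)→f]((R ⋈[c=b] (T ⋈[e=g] S))) → 0
  T → 3
  ρ[c/h](T) → 3
  ρ[f/e](ρ[c/h](T)) → 3
  π[c,f](ρ[f/e](ρ[c/h](T))) → 3
  (γ[c; SUM(g)→f]((R ⋈[c=b] (T ⋈[e=g] S))) ∪ π[c,f](ρ[f/e](ρ[c/h](T)))) → 3
  ρ[e/c]((γ[c; SUM(g)→f]((R ⋈[c=b] (T ⋈[e=g] S))) ∪ π[c,f](ρ[f/e](ρ[c/h](T))))) → 3

|E| = 3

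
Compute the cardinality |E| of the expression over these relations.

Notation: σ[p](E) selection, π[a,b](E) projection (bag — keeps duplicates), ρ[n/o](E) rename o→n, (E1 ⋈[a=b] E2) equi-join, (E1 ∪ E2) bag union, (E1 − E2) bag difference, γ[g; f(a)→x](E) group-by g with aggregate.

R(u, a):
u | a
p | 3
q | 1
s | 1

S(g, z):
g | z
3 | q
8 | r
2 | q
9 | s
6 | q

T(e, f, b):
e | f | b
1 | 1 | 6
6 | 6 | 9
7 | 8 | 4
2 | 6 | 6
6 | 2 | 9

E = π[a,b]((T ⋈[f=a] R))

Stepwise |·|:
  T → 5
  R → 3
  (T ⋈[f=a] R) → 2
  π[a,b]((T ⋈[f=a] R)) → 2

|E| = 2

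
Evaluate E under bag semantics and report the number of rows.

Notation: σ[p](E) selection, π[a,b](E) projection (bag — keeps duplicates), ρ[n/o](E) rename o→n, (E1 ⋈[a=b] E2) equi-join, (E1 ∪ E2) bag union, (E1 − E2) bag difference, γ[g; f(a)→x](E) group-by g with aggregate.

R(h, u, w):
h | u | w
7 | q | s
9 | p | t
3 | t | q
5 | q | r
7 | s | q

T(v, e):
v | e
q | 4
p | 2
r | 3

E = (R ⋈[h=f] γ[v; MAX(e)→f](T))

Row counts bottom-up:
  R → 5
  T → 3
  γ[v; MAX(e)→f](T) → 3
  (R ⋈[h=f] γ[v; MAX(e)→f](T)) → 1

|E| = 1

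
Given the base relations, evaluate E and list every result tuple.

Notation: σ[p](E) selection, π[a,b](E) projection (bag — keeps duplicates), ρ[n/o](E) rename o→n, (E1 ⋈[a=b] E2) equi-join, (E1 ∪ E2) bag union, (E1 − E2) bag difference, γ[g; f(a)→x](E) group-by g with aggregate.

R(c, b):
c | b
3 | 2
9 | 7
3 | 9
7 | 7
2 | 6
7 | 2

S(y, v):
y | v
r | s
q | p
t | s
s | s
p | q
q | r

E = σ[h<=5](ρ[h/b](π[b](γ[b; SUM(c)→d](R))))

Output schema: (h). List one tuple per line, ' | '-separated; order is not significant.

Row counts bottom-up:
  R → 6
  γ[b; SUM(c)→d](R) → 4
  π[b](γ[b; SUM(c)→d](R)) → 4
  ρ[h/b](π[b](γ[b; SUM(c)→d](R))) → 4
  σ[h<=5](ρ[h/b](π[b](γ[b; SUM(c)→d](R)))) → 1

== RESULT ==
h
2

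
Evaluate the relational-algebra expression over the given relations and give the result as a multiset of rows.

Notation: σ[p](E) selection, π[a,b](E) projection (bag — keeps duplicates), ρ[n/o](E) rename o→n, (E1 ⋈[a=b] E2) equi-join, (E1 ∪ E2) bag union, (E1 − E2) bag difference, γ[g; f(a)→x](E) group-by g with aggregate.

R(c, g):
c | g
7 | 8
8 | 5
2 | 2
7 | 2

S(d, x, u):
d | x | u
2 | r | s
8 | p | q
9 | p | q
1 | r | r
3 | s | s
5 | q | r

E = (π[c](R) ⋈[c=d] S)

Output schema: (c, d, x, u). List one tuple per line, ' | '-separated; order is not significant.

Subexpression sizes:
  R → 4
  π[c](R) → 4
  S → 6
  (π[c](R) ⋈[c=d] S) → 2

== RESULT ==
c | d | x | u
2 | 2 | r | s
8 | 8 | p | q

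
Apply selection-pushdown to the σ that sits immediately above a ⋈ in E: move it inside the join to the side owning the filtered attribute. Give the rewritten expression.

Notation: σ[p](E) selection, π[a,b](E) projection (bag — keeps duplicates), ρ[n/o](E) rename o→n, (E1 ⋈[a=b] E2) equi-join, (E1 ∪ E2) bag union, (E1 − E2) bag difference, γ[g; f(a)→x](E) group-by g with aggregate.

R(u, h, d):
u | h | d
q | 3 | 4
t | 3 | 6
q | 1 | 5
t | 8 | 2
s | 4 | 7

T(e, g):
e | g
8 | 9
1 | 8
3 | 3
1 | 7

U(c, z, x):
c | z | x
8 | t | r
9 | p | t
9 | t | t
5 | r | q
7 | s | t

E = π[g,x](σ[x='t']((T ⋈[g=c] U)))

σ filters on x, owned by the right side.
E' = π[g,x]((T ⋈[g=c] σ[x='t'](U)))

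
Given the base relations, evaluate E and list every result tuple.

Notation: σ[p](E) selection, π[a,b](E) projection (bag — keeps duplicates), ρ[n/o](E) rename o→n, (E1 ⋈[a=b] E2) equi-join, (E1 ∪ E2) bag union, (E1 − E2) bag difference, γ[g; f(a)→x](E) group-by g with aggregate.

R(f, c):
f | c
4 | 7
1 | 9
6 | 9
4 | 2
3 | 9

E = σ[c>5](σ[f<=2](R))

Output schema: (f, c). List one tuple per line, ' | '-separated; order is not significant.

Per-node cardinality:
  R → 5
  σ[f<=2](R) → 1
  σ[c>5](σ[f<=2](R)) → 1

== RESULT ==
f | c
1 | 9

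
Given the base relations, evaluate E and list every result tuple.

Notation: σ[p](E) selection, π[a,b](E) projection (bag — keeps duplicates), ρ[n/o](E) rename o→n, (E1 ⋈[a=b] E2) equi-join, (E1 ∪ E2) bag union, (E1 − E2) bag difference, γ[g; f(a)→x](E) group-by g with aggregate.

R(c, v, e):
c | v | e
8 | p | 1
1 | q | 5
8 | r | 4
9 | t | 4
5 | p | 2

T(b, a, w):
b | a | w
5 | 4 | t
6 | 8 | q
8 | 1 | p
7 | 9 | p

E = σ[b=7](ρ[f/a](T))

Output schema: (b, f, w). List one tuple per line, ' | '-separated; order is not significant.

Per-node cardinality:
  T → 4
  ρ[f/a](T) → 4
  σ[b=7](ρ[f/a](T)) → 1

== RESULT ==
b | f | w
7 | 9 | p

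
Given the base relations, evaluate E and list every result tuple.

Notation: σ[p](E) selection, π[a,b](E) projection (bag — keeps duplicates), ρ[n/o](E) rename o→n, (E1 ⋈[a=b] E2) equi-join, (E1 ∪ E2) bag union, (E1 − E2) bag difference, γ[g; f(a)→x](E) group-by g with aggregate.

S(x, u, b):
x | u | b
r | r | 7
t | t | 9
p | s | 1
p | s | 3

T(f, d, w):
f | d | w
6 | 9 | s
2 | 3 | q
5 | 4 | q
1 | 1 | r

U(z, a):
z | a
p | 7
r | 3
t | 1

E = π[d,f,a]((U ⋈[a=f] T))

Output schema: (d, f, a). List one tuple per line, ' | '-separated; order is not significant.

Stepwise |·|:
  U → 3
  T → 4
  (U ⋈[a=f] T) → 1
  π[d,f,a]((U ⋈[a=f] T)) → 1

== RESULT ==
d | f | a
1 | 1 | 1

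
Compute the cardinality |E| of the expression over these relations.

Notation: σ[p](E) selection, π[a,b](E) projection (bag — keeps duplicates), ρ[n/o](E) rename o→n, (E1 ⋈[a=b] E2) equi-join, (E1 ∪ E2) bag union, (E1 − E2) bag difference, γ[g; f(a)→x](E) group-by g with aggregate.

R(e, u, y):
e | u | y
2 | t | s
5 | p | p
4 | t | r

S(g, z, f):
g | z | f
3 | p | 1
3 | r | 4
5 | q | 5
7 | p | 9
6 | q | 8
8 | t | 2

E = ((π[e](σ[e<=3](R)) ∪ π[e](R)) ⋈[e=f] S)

Stepwise |·|:
  R → 3
  σ[e<=3](R) → 1
  π[e](σ[e<=3](R)) → 1
  R → 3
  π[e](R) → 3
  (π[e](σ[e<=3](R)) ∪ π[e](R)) → 4
  S → 6
  ((π[e](σ[e<=3](R)) ∪ π[e](R)) ⋈[e=f] S) → 4

|E| = 4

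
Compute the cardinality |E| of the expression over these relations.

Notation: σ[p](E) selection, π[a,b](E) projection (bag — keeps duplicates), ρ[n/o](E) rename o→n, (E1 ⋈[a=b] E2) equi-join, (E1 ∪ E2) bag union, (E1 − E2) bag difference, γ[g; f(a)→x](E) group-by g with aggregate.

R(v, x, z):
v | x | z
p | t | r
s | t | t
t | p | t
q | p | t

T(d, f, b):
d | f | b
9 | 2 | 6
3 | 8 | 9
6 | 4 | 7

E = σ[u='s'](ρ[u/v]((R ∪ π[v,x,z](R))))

Stepwise |·|:
  R → 4
  R → 4
  π[v,x,z](R) → 4
  (R ∪ π[v,x,z](R)) → 8
  ρ[u/v]((R ∪ π[v,x,z](R))) → 8
  σ[u='s'](ρ[u/v]((R ∪ π[v,x,z](R)))) → 2

|E| = 2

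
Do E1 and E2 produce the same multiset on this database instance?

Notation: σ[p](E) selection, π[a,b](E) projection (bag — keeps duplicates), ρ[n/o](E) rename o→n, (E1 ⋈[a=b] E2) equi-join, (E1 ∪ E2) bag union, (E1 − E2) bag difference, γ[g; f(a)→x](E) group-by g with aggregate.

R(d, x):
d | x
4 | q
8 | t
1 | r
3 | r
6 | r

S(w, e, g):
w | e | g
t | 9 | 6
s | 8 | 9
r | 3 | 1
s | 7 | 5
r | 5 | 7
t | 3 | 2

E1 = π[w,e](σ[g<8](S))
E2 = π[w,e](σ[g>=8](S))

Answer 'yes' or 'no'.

E1 per-node cardinality:
  S → 6
  σ[g<8](S) → 5
  π[w,e](σ[g<8](S)) → 5
E2 per-node cardinality:
  S → 6
  σ[g>=8](S) → 1
  π[w,e](σ[g>=8](S)) → 1

E1 result:
w | e
r | 3
r | 5
s | 7
t | 3
t | 9
E2 result:
w | e
s | 8
Witness: ('t', 3) appears 1× in E1 but 0× in E2.

no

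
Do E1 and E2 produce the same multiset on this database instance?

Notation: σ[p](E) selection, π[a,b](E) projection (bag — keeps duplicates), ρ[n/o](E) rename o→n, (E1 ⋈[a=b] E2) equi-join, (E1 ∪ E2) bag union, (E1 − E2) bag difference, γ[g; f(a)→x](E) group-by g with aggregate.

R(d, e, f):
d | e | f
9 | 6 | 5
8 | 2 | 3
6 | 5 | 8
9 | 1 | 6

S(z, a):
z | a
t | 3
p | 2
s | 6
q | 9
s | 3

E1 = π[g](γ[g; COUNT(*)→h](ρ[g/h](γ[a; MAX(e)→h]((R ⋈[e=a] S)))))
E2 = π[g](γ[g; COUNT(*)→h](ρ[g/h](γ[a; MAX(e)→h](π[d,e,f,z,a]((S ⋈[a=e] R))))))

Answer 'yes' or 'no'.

E1 stepwise |·|:
  R → 4
  S → 5
  (R ⋈[e=a] S) → 2
  γ[a; MAX(e)→h]((R ⋈[e=a] S)) → 2
  ρ[g/h](γ[a; MAX(e)→h]((R ⋈[e=a] S))) → 2
  γ[g; COUNT(*)→h](ρ[g/h](γ[a; MAX(e)→h]((R ⋈[e=a] S)))) → 2
  π[g](γ[g; COUNT(*)→h](ρ[g/h](γ[a; MAX(e)→h]((R ⋈[e=a] S))))) → 2
E2 stepwise |·|:
  S → 5
  R → 4
  (S ⋈[a=e] R) → 2
  π[d,e,f,z,a]((S ⋈[a=e] R)) → 2
  γ[a; MAX(e)→h](π[d,e,f,z,a]((S ⋈[a=e] R))) → 2
  ρ[g/h](γ[a; MAX(e)→h](π[d,e,f,z,a]((S ⋈[a=e] R)))) → 2
  γ[g; COUNT(*)→h](ρ[g/h](γ[a; MAX(e)→h](π[d,e,f,z,a]((S ⋈[a=e] R))))) → 2
  π[g](γ[g; COUNT(*)→h](ρ[g/h](γ[a; MAX(e)→h](π[d,e,f,z,a]((S ⋈[a=e] R)))))) → 2

E1 and E2 produce the same multiset:
g
2
6

yes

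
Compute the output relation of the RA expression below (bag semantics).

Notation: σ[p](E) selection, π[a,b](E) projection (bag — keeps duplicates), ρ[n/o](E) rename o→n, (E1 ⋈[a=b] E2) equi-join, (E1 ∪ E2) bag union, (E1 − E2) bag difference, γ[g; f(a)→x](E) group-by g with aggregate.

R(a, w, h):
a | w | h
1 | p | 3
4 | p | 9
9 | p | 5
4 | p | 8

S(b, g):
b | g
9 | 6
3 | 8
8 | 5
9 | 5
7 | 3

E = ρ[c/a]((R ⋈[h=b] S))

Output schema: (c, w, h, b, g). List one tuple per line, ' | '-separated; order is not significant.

Row counts bottom-up:
  R → 4
  S → 5
  (R ⋈[h=b] S) → 4
  ρ[c/a]((R ⋈[h=b] S)) → 4

== RESULT ==
c | w | h | b | g
1 | p | 3 | 3 | 8
4 | p | 8 | 8 | 5
4 | p | 9 | 9 | 5
4 | p | 9 | 9 | 6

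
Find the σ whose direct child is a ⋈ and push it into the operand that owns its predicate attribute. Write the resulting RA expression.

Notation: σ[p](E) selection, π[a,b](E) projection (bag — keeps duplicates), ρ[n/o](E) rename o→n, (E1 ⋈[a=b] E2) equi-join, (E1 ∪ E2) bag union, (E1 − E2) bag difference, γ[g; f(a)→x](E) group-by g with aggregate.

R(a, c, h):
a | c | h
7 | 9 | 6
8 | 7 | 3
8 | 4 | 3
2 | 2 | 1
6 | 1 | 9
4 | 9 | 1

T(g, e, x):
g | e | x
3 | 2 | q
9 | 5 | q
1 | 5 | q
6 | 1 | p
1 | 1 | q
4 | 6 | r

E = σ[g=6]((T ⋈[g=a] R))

σ filters on g, owned by the left side.
E' = (σ[g=6](T) ⋈[g=a] R)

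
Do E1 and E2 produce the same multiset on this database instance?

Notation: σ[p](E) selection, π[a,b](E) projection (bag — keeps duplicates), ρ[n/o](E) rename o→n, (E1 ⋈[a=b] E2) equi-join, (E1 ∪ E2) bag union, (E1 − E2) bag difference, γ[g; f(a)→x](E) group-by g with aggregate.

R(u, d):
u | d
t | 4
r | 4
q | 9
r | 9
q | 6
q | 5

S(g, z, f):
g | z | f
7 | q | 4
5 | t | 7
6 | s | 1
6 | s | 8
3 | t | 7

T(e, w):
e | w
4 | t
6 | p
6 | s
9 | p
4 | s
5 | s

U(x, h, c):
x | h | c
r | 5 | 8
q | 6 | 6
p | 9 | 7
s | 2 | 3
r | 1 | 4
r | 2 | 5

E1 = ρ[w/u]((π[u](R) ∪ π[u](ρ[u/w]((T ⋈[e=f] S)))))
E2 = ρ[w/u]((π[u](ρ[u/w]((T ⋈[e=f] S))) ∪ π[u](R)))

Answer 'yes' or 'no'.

E1 per-node cardinality:
  R → 6
  π[u](R) → 6
  T → 6
  S → 5
  (T ⋈[e=f] S) → 2
  ρ[u/w]((T ⋈[e=f] S)) → 2
  π[u](ρ[u/w]((T ⋈[e=f] S))) → 2
  (π[u](R) ∪ π[u](ρ[u/w]((T ⋈[e=f] S)))) → 8
  ρ[w/u]((π[u](R) ∪ π[u](ρ[u/w]((T ⋈[e=f] S))))) → 8
E2 per-node cardinality:
  T → 6
  S → 5
  (T ⋈[e=f] S) → 2
  ρ[u/w]((T ⋈[e=f] S)) → 2
  π[u](ρ[u/w]((T ⋈[e=f] S))) → 2
  R → 6
  π[u](R) → 6
  (π[u](ρ[u/w]((T ⋈[e=f] S))) ∪ π[u](R)) → 8
  ρ[w/u]((π[u](ρ[u/w]((T ⋈[e=f] S))) ∪ π[u](R))) → 8

E1 and E2 produce the same multiset:
w
q
q
q
r
r
s
t
t

yes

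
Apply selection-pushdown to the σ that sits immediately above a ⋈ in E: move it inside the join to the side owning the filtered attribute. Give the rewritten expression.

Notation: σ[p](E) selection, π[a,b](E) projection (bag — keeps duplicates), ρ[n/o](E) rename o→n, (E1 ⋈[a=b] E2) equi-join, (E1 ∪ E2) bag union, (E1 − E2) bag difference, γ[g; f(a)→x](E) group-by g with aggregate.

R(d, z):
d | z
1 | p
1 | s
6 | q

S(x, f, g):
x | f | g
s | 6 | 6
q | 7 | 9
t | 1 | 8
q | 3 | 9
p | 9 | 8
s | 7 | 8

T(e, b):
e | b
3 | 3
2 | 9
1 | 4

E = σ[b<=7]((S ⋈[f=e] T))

σ filters on b, owned by the right side.
E' = (S ⋈[f=e] σ[b<=7](T))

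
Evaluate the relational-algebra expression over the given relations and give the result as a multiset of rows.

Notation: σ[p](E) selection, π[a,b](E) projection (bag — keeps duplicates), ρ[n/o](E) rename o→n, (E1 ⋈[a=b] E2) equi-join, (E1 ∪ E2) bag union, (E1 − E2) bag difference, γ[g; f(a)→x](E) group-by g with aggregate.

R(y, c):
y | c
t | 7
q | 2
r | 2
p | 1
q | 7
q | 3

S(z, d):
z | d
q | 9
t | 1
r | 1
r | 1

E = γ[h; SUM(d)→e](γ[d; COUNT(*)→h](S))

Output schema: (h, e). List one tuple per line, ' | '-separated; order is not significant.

Row counts bottom-up:
  S → 4
  γ[d; COUNT(*)→h](S) → 2
  γ[h; SUM(d)→e](γ[d; COUNT(*)→h](S)) → 2

== RESULT ==
h | e
1 | 9
3 | 1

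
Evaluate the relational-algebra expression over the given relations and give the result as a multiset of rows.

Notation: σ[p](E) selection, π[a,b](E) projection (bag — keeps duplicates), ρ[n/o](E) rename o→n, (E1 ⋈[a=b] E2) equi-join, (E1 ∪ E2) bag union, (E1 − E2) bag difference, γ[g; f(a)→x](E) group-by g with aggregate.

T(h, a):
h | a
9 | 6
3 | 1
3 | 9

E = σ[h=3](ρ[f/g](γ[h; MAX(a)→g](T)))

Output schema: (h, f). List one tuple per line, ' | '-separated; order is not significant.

Row counts bottom-up:
  T → 3
  γ[h; MAX(a)→g](T) → 2
  ρ[f/g](γ[h; MAX(a)→g](T)) → 2
  σ[h=3](ρ[f/g](γ[h; MAX(a)→g](T))) → 1

== RESULT ==
h | f
3 | 9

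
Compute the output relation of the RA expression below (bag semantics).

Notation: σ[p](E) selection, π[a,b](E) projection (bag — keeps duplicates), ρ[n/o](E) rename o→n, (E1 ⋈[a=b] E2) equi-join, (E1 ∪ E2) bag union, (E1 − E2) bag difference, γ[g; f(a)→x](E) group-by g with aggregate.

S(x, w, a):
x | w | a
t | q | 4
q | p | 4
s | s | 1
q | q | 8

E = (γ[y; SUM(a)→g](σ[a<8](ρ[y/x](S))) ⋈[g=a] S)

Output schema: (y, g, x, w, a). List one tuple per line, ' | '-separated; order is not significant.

Row counts bottom-up:
  S → 4
  ρ[y/x](S) → 4
  σ[a<8](ρ[y/x](S)) → 3
  γ[y; SUM(a)→g](σ[a<8](ρ[y/x](S))) → 3
  S → 4
  (γ[y; SUM(a)→g](σ[a<8](ρ[y/x](S))) ⋈[g=a] S) → 5

== RESULT ==
y | g | x | w | a
q | 4 | q | p | 4
q | 4 | t | q | 4
s | 1 | s | s | 1
t | 4 | q | p | 4
t | 4 | t | q | 4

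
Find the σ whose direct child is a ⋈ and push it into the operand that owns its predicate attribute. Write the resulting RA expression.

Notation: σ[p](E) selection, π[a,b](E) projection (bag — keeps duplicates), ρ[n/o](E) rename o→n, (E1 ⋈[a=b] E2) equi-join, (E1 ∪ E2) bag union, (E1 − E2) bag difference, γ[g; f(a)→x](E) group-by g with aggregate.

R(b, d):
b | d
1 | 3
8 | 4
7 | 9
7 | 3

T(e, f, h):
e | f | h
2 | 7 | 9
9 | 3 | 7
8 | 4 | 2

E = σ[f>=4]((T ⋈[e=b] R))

σ filters on f, owned by the left side.
E' = (σ[f>=4](T) ⋈[e=b] R)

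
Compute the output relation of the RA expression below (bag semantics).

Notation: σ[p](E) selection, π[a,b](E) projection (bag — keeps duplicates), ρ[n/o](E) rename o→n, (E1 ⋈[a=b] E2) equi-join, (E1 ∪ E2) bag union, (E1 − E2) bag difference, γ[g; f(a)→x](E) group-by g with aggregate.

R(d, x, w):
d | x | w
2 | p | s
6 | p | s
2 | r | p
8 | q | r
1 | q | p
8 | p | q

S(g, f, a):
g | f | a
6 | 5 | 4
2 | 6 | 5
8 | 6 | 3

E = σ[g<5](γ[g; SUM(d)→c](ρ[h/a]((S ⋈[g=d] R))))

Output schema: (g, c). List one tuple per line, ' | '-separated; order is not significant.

Subexpression sizes:
  S → 3
  R → 6
  (S ⋈[g=d] R) → 5
  ρ[h/a]((S ⋈[g=d] R)) → 5
  γ[g; SUM(d)→c](ρ[h/a]((S ⋈[g=d] R))) → 3
  σ[g<5](γ[g; SUM(d)→c](ρ[h/a]((S ⋈[g=d] R)))) → 1

== RESULT ==
g | c
2 | 4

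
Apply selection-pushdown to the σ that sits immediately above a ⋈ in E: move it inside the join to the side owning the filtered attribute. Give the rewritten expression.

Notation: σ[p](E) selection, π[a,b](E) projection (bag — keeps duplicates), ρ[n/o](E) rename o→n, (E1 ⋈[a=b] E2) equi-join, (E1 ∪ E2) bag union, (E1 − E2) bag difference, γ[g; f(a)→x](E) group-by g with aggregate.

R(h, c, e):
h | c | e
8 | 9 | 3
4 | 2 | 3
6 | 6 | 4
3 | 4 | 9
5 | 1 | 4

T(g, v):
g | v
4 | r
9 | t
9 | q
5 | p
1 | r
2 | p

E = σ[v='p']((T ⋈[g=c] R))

σ filters on v, owned by the left side.
E' = (σ[v='p'](T) ⋈[g=c] R)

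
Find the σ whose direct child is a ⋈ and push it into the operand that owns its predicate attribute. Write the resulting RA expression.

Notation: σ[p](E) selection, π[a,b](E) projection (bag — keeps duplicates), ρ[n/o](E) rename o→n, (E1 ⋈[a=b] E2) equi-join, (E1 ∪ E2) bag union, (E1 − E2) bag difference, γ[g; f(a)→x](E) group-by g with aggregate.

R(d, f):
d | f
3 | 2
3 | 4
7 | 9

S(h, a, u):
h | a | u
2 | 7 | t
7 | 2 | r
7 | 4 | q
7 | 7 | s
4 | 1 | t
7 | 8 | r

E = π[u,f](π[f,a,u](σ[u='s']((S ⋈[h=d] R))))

σ filters on u, owned by the left side.
E' = π[u,f](π[f,a,u]((σ[u='s'](S) ⋈[h=d] R)))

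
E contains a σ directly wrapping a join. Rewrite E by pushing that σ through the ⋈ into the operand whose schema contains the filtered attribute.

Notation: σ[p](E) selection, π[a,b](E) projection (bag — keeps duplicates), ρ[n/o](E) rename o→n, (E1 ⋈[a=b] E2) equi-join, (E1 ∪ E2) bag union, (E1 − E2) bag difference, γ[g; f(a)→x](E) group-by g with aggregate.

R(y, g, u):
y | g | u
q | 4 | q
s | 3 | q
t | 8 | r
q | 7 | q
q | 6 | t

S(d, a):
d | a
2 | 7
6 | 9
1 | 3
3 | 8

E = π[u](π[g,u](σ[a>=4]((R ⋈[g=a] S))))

σ filters on a, owned by the right side.
E' = π[u](π[g,u]((R ⋈[g=a] σ[a>=4](S))))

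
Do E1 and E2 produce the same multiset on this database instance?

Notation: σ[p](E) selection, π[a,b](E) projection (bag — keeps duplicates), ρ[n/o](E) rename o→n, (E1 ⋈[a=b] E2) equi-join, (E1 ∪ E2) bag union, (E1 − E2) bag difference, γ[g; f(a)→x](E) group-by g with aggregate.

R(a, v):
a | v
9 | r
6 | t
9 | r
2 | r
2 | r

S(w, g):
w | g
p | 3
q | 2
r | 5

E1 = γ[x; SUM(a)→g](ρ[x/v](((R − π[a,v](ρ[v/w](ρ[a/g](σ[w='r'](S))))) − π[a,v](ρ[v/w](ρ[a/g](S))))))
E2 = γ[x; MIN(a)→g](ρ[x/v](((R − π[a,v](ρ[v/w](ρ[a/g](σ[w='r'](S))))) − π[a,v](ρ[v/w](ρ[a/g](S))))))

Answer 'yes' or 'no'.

E1 per-node cardinality:
  R → 5
  S → 3
  σ[w='r'](S) → 1
  ρ[a/g](σ[w='r'](S)) → 1
  ρ[v/w](ρ[a/g](σ[w='r'](S))) → 1
  π[a,v](ρ[v/w](ρ[a/g](σ[w='r'](S)))) → 1
  (R − π[a,v](ρ[v/w](ρ[a/g](σ[w='r'](S))))) → 5
  S → 3
  ρ[a/g](S) → 3
  ρ[v/w](ρ[a/g](S)) → 3
  π[a,v](ρ[v/w](ρ[a/g](S))) → 3
  ((R − π[a,v](ρ[v/w](ρ[a/g](σ[w='r'](S))))) − π[a,v](ρ[v/w](ρ[a/g](S)))) → 5
  ρ[x/v](((R − π[a,v](ρ[v/w](ρ[a/g](σ[w='r'](S))))) − π[a,v](ρ[v/w](ρ[a/g](S))))) → 5
  γ[x; SUM(a)→g](ρ[x/v](((R − π[a,v](ρ[v/w](ρ[a/g](σ[w='r'](S))))) − π[a,v](ρ[v/w](ρ[a/g](S)))))) → 2
E2 per-node cardinality:
  R → 5
  S → 3
  σ[w='r'](S) → 1
  ρ[a/g](σ[w='r'](S)) → 1
  ρ[v/w](ρ[a/g](σ[w='r'](S))) → 1
  π[a,v](ρ[v/w](ρ[a/g](σ[w='r'](S)))) → 1
  (R − π[a,v](ρ[v/w](ρ[a/g](σ[w='r'](S))))) → 5
  S → 3
  ρ[a/g](S) → 3
  ρ[v/w](ρ[a/g](S)) → 3
  π[a,v](ρ[v/w](ρ[a/g](S))) → 3
  ((R − π[a,v](ρ[v/w](ρ[a/g](σ[w='r'](S))))) − π[a,v](ρ[v/w](ρ[a/g](S)))) → 5
  ρ[x/v](((R − π[a,v](ρ[v/w](ρ[a/g](σ[w='r'](S))))) − π[a,v](ρ[v/w](ρ[a/g](S))))) → 5
  γ[x; MIN(a)→g](ρ[x/v](((R − π[a,v](ρ[v/w](ρ[a/g](σ[w='r'](S))))) − π[a,v](ρ[v/w](ρ[a/g](S)))))) → 2

E1 result:
x | g
r | 22
t | 6
E2 result:
x | g
r | 2
t | 6
Witness: ('r', 2) appears 0× in E1 but 1× in E2.

no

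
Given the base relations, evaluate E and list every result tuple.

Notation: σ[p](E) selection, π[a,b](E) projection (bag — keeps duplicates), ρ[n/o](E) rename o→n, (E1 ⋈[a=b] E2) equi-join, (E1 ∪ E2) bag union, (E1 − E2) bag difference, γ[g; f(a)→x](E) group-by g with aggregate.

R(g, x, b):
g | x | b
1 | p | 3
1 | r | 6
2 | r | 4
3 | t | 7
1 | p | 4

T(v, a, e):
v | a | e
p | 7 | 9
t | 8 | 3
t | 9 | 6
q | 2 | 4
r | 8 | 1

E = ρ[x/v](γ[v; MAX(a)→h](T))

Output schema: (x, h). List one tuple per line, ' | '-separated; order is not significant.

Subexpression sizes:
  T → 5
  γ[v; MAX(a)→h](T) → 4
  ρ[x/v](γ[v; MAX(a)→h](T)) → 4

== RESULT ==
x | h
p | 7
q | 2
r | 8
t | 9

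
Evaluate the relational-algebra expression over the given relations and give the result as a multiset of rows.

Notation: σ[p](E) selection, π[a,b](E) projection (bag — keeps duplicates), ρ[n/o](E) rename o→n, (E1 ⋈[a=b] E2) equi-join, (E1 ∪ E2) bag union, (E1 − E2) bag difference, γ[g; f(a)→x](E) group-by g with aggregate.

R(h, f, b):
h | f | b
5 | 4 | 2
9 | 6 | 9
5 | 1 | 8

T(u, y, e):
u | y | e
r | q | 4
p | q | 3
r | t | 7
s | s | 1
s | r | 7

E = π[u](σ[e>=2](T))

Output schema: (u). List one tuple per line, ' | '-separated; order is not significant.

Subexpression sizes:
  T → 5
  σ[e>=2](T) → 4
  π[u](σ[e>=2](T)) → 4

== RESULT ==
u
p
r
r
s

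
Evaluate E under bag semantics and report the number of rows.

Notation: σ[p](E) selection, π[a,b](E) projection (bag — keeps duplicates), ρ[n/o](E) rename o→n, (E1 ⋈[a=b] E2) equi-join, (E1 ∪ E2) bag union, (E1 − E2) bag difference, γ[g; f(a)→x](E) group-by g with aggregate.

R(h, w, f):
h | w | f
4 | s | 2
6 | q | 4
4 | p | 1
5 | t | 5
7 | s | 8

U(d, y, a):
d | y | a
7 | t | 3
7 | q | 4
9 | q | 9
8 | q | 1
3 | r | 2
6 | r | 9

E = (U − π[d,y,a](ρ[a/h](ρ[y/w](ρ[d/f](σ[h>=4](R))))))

Row counts bottom-up:
  U → 6
  R → 5
  σ[h>=4](R) → 5
  ρ[d/f](σ[h>=4](R)) → 5
  ρ[y/w](ρ[d/f](σ[h>=4](R))) → 5
  ρ[a/h](ρ[y/w](ρ[d/f](σ[h>=4](R)))) → 5
  π[d,y,a](ρ[a/h](ρ[y/w](ρ[d/f](σ[h>=4](R))))) → 5
  (U − π[d,y,a](ρ[a/h](ρ[y/w](ρ[d/f](σ[h>=4](R)))))) → 6

|E| = 6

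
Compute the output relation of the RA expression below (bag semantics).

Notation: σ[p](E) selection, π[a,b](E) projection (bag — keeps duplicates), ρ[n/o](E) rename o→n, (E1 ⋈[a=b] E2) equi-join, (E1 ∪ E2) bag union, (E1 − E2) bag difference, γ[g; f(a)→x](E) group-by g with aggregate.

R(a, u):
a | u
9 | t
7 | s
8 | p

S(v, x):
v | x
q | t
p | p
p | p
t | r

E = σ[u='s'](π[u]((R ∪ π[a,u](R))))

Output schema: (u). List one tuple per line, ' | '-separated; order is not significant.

Row counts bottom-up:
  R → 3
  R → 3
  π[a,u](R) → 3
  (R ∪ π[a,u](R)) → 6
  π[u]((R ∪ π[a,u](R))) → 6
  σ[u='s'](π[u]((R ∪ π[a,u](R)))) → 2

== RESULT ==
u
s
s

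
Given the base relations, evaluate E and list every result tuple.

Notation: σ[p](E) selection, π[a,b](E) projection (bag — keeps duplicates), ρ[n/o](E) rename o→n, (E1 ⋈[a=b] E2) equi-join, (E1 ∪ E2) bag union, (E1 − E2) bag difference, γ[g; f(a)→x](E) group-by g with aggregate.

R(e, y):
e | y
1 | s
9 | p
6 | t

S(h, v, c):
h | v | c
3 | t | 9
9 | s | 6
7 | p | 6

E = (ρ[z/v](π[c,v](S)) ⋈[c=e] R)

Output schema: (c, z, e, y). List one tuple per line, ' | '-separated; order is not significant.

Per-node cardinality:
  S → 3
  π[c,v](S) → 3
  ρ[z/v](π[c,v](S)) → 3
  R → 3
  (ρ[z/v](π[c,v](S)) ⋈[c=e] R) → 3

== RESULT ==
c | z | e | y
6 | p | 6 | t
6 | s | 6 | t
9 | t | 9 | p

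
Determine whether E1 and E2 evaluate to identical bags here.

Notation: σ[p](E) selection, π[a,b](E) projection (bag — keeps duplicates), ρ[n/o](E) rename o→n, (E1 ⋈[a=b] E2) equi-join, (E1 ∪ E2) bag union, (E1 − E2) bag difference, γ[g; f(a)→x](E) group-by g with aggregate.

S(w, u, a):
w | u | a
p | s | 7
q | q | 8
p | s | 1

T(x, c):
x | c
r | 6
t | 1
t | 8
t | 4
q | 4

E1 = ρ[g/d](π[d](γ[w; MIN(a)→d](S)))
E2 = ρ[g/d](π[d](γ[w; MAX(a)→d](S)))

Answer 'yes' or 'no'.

E1 subexpression sizes:
  S → 3
  γ[w; MIN(a)→d](S) → 2
  π[d](γ[w; MIN(a)→d](S)) → 2
  ρ[g/d](π[d](γ[w; MIN(a)→d](S))) → 2
E2 subexpression sizes:
  S → 3
  γ[w; MAX(a)→d](S) → 2
  π[d](γ[w; MAX(a)→d](S)) → 2
  ρ[g/d](π[d](γ[w; MAX(a)→d](S))) → 2

E1 result:
g
1
8
E2 result:
g
7
8
Witness: (1,) appears 1× in E1 but 0× in E2.

no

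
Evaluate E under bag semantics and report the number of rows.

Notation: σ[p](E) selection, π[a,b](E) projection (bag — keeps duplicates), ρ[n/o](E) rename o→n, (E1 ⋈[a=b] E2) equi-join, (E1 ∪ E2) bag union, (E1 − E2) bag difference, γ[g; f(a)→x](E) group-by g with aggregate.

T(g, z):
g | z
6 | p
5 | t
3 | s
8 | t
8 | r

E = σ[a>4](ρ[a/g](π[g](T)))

Stepwise |·|:
  T → 5
  π[g](T) → 5
  ρ[a/g](π[g](T)) → 5
  σ[a>4](ρ[a/g](π[g](T))) → 4

|E| = 4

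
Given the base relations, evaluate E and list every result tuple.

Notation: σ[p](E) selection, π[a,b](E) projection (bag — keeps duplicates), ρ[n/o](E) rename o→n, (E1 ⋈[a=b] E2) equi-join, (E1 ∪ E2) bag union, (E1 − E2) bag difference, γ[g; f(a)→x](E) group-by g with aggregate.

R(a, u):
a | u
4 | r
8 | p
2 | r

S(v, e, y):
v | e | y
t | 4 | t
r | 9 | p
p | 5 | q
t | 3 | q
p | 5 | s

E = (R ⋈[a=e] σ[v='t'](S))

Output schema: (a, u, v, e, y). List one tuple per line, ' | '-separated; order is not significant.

Subexpression sizes:
  R → 3
  S → 5
  σ[v='t'](S) → 2
  (R ⋈[a=e] σ[v='t'](S)) → 1

== RESULT ==
a | u | v | e | y
4 | r | t | 4 | t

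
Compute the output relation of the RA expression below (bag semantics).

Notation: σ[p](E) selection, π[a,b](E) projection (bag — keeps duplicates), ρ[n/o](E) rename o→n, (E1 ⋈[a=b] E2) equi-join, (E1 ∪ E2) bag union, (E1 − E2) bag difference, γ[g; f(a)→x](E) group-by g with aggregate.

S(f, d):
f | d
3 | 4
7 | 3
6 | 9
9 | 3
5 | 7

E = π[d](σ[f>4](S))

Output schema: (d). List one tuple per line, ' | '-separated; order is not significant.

Row counts bottom-up:
  S → 5
  σ[f>4](S) → 4
  π[d](σ[f>4](S)) → 4

== RESULT ==
d
3
3
7
9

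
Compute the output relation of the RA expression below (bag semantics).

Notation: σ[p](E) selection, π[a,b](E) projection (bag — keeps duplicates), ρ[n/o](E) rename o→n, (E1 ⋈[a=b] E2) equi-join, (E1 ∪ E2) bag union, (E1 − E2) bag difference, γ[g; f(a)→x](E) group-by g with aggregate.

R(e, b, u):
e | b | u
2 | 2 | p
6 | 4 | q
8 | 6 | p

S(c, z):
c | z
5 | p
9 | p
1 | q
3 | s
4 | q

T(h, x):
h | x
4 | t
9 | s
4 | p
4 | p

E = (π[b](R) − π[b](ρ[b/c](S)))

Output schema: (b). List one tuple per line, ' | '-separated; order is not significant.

Per-node cardinality:
  R → 3
  π[b](R) → 3
  S → 5
  ρ[b/c](S) → 5
  π[b](ρ[b/c](S)) → 5
  (π[b](R) − π[b](ρ[b/c](S))) → 2

== RESULT ==
b
2
6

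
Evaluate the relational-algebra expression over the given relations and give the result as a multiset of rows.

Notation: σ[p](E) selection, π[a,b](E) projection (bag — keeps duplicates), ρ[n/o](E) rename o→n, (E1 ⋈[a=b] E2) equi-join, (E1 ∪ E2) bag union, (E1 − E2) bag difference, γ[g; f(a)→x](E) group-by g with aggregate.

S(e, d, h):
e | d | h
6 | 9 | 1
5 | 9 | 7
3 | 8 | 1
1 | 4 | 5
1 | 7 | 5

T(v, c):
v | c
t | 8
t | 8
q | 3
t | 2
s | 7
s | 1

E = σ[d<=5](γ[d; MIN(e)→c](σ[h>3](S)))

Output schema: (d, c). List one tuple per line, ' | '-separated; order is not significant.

Row counts bottom-up:
  S → 5
  σ[h>3](S) → 3
  γ[d; MIN(e)→c](σ[h>3](S)) → 3
  σ[d<=5](γ[d; MIN(e)→c](σ[h>3](S))) → 1

== RESULT ==
d | c
4 | 1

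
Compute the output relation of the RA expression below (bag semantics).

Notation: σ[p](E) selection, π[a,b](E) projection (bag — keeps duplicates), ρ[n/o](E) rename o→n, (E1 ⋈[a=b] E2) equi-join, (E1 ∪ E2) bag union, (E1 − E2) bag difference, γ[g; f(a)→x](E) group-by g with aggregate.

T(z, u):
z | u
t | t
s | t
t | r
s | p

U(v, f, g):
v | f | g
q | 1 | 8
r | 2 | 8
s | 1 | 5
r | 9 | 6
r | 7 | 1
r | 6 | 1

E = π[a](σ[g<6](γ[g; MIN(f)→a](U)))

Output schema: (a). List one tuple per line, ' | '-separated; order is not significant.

Subexpression sizes:
  U → 6
  γ[g; MIN(f)→a](U) → 4
  σ[g<6](γ[g; MIN(f)→a](U)) → 2
  π[a](σ[g<6](γ[g; MIN(f)→a](U))) → 2

== RESULT ==
a
1
6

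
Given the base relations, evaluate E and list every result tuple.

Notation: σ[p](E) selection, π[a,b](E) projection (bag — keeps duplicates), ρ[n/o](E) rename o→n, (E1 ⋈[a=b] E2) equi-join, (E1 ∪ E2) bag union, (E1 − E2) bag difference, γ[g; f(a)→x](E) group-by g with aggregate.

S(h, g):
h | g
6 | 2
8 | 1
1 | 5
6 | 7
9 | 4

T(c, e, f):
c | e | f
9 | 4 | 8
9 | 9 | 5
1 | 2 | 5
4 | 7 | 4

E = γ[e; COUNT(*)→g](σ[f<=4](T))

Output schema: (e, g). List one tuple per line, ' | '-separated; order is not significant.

Subexpression sizes:
  T → 4
  σ[f<=4](T) → 1
  γ[e; COUNT(*)→g](σ[f<=4](T)) → 1

== RESULT ==
e | g
7 | 1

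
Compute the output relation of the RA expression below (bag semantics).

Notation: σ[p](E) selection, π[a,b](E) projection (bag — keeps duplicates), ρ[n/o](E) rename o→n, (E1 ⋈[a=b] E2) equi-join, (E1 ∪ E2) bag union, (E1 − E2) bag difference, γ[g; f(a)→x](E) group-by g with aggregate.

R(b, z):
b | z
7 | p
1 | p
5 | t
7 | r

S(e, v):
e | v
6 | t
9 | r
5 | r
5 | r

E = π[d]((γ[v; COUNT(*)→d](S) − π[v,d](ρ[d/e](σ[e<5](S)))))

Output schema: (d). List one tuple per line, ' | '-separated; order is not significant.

Row counts bottom-up:
  S → 4
  γ[v; COUNT(*)→d](S) → 2
  S → 4
  σ[e<5](S) → 0
  ρ[d/e](σ[e<5](S)) → 0
  π[v,d](ρ[d/e](σ[e<5](S))) → 0
  (γ[v; COUNT(*)→d](S) − π[v,d](ρ[d/e](σ[e<5](S)))) → 2
  π[d]((γ[v; COUNT(*)→d](S) − π[v,d](ρ[d/e](σ[e<5](S))))) → 2

== RESULT ==
d
1
3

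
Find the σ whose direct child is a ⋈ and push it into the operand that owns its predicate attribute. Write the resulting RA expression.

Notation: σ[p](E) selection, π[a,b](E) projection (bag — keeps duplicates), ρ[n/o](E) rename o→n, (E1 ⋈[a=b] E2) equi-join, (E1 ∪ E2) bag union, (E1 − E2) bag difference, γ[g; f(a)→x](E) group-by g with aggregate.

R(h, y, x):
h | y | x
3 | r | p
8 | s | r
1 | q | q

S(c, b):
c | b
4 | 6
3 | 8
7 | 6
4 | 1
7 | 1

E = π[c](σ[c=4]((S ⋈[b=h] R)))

σ filters on c, owned by the left side.
E' = π[c]((σ[c=4](S) ⋈[b=h] R))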